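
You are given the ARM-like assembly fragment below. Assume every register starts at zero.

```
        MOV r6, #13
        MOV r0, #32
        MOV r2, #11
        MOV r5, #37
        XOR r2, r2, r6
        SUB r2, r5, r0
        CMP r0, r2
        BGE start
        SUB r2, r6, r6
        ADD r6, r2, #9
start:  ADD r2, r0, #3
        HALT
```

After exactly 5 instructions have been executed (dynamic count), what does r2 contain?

r6=13
r0=32
r2=11
r5=37
r2=11^13=6
After step 5: r2 = 6.

6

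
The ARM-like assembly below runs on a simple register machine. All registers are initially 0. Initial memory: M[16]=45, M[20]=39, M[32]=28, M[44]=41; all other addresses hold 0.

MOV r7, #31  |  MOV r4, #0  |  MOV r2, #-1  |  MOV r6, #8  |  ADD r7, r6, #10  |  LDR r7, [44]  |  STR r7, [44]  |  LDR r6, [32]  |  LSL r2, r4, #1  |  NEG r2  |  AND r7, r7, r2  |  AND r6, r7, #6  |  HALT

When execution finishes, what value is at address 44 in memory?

41

MOV r7, #31 → r7=31
MOV r4, #0 → r4=0
MOV r2, #-1 → r2=-1
MOV r6, #8 → r6=8
ADD r7, r6, #10 → r7=8+10=18
LDR r7, [44] → r7=M[44]=41
STR r7, [44] → M[44]=41
LDR r6, [32] → r6=M[32]=28
LSL r2, r4, #1 → r2=0<<1=0
NEG r2 → r2=-(0)=0
AND r7, r7, r2 → r7=41&0=0
AND r6, r7, #6 → r6=0&6=0
halt.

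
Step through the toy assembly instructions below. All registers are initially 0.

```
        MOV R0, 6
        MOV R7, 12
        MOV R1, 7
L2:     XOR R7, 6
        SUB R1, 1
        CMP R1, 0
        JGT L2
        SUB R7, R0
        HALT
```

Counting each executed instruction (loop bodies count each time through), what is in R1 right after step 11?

5

MOV R0, 6 → R0=6
MOV R7, 12 → R7=12
MOV R1, 7 → R1=7
XOR R7, 6 → R7=12^6=10
SUB R1, 1 → R1=7-1=6
CMP R1, 0  (cmp 6,0)
JGT L2: taken
XOR R7, 6 → R7=10^6=12
SUB R1, 1 → R1=6-1=5
CMP R1, 0  (cmp 5,0)
JGT L2: taken
After step 11: R1 = 5.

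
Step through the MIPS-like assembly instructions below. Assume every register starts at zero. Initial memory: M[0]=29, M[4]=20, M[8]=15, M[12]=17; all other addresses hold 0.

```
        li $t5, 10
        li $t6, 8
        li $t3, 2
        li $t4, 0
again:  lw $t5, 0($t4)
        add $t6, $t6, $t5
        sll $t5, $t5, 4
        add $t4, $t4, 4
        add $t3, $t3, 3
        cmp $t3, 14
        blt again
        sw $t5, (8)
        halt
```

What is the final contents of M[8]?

$t5=10
$t6=8
$t3=2
$t4=0
$t5=M[0]=29
$t6=8+29=37
$t5=29<<4=464
$t4=0+4=4
$t3=2+3=5
cmp $t3, 14  (cmp 5,14)
blt again: taken
$t5=M[4]=20
$t6=37+20=57
$t5=20<<4=320
$t4=4+4=8
$t3=5+3=8
cmp $t3, 14  (cmp 8,14)
blt again: taken
$t5=M[8]=15
$t6=57+15=72
$t5=15<<4=240
$t4=8+4=12
$t3=8+3=11
cmp $t3, 14  (cmp 11,14)
blt again: taken
$t5=M[12]=17
$t6=72+17=89
$t5=17<<4=272
$t4=12+4=16
$t3=11+3=14
cmp $t3, 14  (cmp 14,14)
blt again: not taken
sw $t5, (8) → M[8]=272
halt.

272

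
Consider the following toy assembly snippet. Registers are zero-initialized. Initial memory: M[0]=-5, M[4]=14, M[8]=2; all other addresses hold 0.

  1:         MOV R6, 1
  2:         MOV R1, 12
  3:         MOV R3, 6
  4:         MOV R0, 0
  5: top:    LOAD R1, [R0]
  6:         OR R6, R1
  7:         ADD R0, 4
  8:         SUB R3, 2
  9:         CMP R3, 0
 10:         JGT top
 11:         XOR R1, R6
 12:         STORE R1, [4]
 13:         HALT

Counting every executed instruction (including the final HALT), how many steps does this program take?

25

R6=1
R1=12
R3=6
R0=0
R1=M[0]=-5
R6=1|(-5)=-5
R0=0+4=4
R3=6-2=4
CMP R3, 0  (cmp 4,0)
JGT top: taken
R1=M[4]=14
R6=(-5)|14=-1
R0=4+4=8
R3=4-2=2
CMP R3, 0  (cmp 2,0)
JGT top: taken
R1=M[8]=2
R6=(-1)|2=-1
R0=8+4=12
R3=2-2=0
CMP R3, 0  (cmp 0,0)
JGT top: not taken
R1=2^(-1)=-3
STORE R1, [4] → M[4]=-3
halt.
Total executed instructions: 25.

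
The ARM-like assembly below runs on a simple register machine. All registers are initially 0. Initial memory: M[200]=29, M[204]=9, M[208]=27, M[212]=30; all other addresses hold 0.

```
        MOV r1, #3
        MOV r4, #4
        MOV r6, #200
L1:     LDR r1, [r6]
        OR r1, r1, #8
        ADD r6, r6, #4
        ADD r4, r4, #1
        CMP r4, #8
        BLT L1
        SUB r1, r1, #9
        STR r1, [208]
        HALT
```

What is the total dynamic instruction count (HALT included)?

MOV r1, #3 → r1=3
MOV r4, #4 → r4=4
MOV r6, #200 → r6=200
LDR r1, [r6] → r1=M[200]=29
OR r1, r1, #8 → r1=29|8=29
ADD r6, r6, #4 → r6=200+4=204
ADD r4, r4, #1 → r4=4+1=5
CMP r4, #8  (cmp 5,8)
BLT L1: taken
LDR r1, [r6] → r1=M[204]=9
OR r1, r1, #8 → r1=9|8=9
ADD r6, r6, #4 → r6=204+4=208
ADD r4, r4, #1 → r4=5+1=6
CMP r4, #8  (cmp 6,8)
BLT L1: taken
LDR r1, [r6] → r1=M[208]=27
OR r1, r1, #8 → r1=27|8=27
ADD r6, r6, #4 → r6=208+4=212
ADD r4, r4, #1 → r4=6+1=7
CMP r4, #8  (cmp 7,8)
BLT L1: taken
LDR r1, [r6] → r1=M[212]=30
OR r1, r1, #8 → r1=30|8=30
ADD r6, r6, #4 → r6=212+4=216
ADD r4, r4, #1 → r4=7+1=8
CMP r4, #8  (cmp 8,8)
BLT L1: not taken
SUB r1, r1, #9 → r1=30-9=21
STR r1, [208] → M[208]=21
halt.
Total executed instructions: 30.

30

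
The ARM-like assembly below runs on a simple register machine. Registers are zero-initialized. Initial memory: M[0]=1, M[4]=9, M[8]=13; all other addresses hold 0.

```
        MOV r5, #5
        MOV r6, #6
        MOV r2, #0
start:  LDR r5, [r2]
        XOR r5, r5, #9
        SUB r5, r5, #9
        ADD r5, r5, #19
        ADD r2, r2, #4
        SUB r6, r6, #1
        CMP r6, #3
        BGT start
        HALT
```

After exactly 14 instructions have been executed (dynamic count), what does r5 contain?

r5=5
r6=6
r2=0
r5=M[0]=1
r5=1^9=8
r5=8-9=-1
r5=(-1)+19=18
r2=0+4=4
r6=6-1=5
CMP r6, #3  (cmp 5,3)
BGT start: taken
r5=M[4]=9
r5=9^9=0
r5=0-9=-9
After step 14: r5 = -9.

-9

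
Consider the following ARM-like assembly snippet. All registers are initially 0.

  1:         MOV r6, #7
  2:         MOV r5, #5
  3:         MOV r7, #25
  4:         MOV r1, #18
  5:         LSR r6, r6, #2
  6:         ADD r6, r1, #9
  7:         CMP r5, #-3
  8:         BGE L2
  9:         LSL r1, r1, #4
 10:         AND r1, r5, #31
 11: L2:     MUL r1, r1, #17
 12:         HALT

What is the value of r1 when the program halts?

r6=7
r5=5
r7=25
r1=18
r6=7>>2=1
r6=18+9=27
CMP r5, #-3  (cmp 5,-3)
BGE L2: taken
r1=18*17=306
halt.

306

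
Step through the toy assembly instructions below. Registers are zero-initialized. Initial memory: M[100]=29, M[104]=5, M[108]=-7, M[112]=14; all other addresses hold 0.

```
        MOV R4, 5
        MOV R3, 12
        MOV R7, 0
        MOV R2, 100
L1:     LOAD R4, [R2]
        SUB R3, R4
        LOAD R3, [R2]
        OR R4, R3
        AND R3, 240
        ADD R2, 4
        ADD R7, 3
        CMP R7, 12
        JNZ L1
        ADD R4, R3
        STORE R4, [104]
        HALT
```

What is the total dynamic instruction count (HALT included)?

43

after MOV R4, 5: R4=5
after MOV R3, 12: R3=12
after MOV R7, 0: R7=0
after MOV R2, 100: R2=100
after LOAD R4, [R2]: R4=M[100]=29
after SUB R3, R4: R3=12-29=-17
after LOAD R3, [R2]: R3=M[100]=29
after OR R4, R3: R4=29|29=29
after AND R3, 240: R3=29&240=16
after ADD R2, 4: R2=100+4=104
after ADD R7, 3: R7=0+3=3
CMP R7, 12  (cmp 3,12)
JNZ L1: taken
after LOAD R4, [R2]: R4=M[104]=5
after SUB R3, R4: R3=16-5=11
after LOAD R3, [R2]: R3=M[104]=5
after OR R4, R3: R4=5|5=5
after AND R3, 240: R3=5&240=0
after ADD R2, 4: R2=104+4=108
after ADD R7, 3: R7=3+3=6
CMP R7, 12  (cmp 6,12)
JNZ L1: taken
after LOAD R4, [R2]: R4=M[108]=-7
after SUB R3, R4: R3=0-(-7)=7
after LOAD R3, [R2]: R3=M[108]=-7
after OR R4, R3: R4=(-7)|(-7)=-7
after AND R3, 240: R3=(-7)&240=240
after ADD R2, 4: R2=108+4=112
after ADD R7, 3: R7=6+3=9
CMP R7, 12  (cmp 9,12)
JNZ L1: taken
after LOAD R4, [R2]: R4=M[112]=14
after SUB R3, R4: R3=240-14=226
after LOAD R3, [R2]: R3=M[112]=14
after OR R4, R3: R4=14|14=14
after AND R3, 240: R3=14&240=0
after ADD R2, 4: R2=112+4=116
after ADD R7, 3: R7=9+3=12
CMP R7, 12  (cmp 12,12)
JNZ L1: not taken
after ADD R4, R3: R4=14+0=14
STORE R4, [104] → M[104]=14
halt.
Total executed instructions: 43.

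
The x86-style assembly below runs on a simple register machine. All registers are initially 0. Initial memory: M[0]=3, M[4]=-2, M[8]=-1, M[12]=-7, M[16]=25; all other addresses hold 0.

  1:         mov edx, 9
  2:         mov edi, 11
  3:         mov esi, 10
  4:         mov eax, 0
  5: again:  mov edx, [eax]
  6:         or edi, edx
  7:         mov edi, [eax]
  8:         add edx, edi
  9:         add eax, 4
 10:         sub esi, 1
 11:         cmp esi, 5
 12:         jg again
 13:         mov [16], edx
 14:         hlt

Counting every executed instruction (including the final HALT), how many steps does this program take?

after mov edx, 9: edx=9
after mov edi, 11: edi=11
after mov esi, 10: esi=10
after mov eax, 0: eax=0
after mov edx, [eax]: edx=M[0]=3
after or edi, edx: edi=11|3=11
after mov edi, [eax]: edi=M[0]=3
after add edx, edi: edx=3+3=6
after add eax, 4: eax=0+4=4
after sub esi, 1: esi=10-1=9
cmp esi, 5  (cmp 9,5)
jg again: taken
after mov edx, [eax]: edx=M[4]=-2
after or edi, edx: edi=3|(-2)=-1
after mov edi, [eax]: edi=M[4]=-2
after add edx, edi: edx=(-2)+(-2)=-4
after add eax, 4: eax=4+4=8
after sub esi, 1: esi=9-1=8
cmp esi, 5  (cmp 8,5)
jg again: taken
after mov edx, [eax]: edx=M[8]=-1
after or edi, edx: edi=(-2)|(-1)=-1
after mov edi, [eax]: edi=M[8]=-1
after add edx, edi: edx=(-1)+(-1)=-2
after add eax, 4: eax=8+4=12
after sub esi, 1: esi=8-1=7
cmp esi, 5  (cmp 7,5)
jg again: taken
after mov edx, [eax]: edx=M[12]=-7
after or edi, edx: edi=(-1)|(-7)=-1
after mov edi, [eax]: edi=M[12]=-7
after add edx, edi: edx=(-7)+(-7)=-14
after add eax, 4: eax=12+4=16
after sub esi, 1: esi=7-1=6
cmp esi, 5  (cmp 6,5)
jg again: taken
after mov edx, [eax]: edx=M[16]=25
after or edi, edx: edi=(-7)|25=-7
after mov edi, [eax]: edi=M[16]=25
after add edx, edi: edx=25+25=50
after add eax, 4: eax=16+4=20
after sub esi, 1: esi=6-1=5
cmp esi, 5  (cmp 5,5)
jg again: not taken
mov [16], edx → M[16]=50
halt.
Total executed instructions: 46.

46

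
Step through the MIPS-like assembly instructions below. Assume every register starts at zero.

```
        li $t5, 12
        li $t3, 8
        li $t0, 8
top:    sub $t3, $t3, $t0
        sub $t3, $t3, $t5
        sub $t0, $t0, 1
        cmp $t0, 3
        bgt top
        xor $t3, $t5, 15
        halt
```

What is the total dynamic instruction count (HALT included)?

li $t5, 12 → $t5=12
li $t3, 8 → $t3=8
li $t0, 8 → $t0=8
sub $t3, $t3, $t0 → $t3=8-8=0
sub $t3, $t3, $t5 → $t3=0-12=-12
sub $t0, $t0, 1 → $t0=8-1=7
cmp $t0, 3  (cmp 7,3)
bgt top: taken
sub $t3, $t3, $t0 → $t3=(-12)-7=-19
sub $t3, $t3, $t5 → $t3=(-19)-12=-31
sub $t0, $t0, 1 → $t0=7-1=6
cmp $t0, 3  (cmp 6,3)
bgt top: taken
sub $t3, $t3, $t0 → $t3=(-31)-6=-37
sub $t3, $t3, $t5 → $t3=(-37)-12=-49
sub $t0, $t0, 1 → $t0=6-1=5
cmp $t0, 3  (cmp 5,3)
bgt top: taken
sub $t3, $t3, $t0 → $t3=(-49)-5=-54
sub $t3, $t3, $t5 → $t3=(-54)-12=-66
sub $t0, $t0, 1 → $t0=5-1=4
cmp $t0, 3  (cmp 4,3)
bgt top: taken
sub $t3, $t3, $t0 → $t3=(-66)-4=-70
sub $t3, $t3, $t5 → $t3=(-70)-12=-82
sub $t0, $t0, 1 → $t0=4-1=3
cmp $t0, 3  (cmp 3,3)
bgt top: not taken
xor $t3, $t5, 15 → $t3=12^15=3
halt.
Total executed instructions: 30.

30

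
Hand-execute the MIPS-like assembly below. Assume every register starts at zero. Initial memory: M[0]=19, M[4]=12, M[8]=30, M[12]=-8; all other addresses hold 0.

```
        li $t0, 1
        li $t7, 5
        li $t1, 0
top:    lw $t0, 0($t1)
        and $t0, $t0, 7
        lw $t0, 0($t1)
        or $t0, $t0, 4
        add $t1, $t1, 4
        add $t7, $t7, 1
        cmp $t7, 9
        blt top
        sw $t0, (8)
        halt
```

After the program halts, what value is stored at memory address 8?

-4

li $t0, 1 → $t0=1
li $t7, 5 → $t7=5
li $t1, 0 → $t1=0
lw $t0, 0($t1) → $t0=M[0]=19
and $t0, $t0, 7 → $t0=19&7=3
lw $t0, 0($t1) → $t0=M[0]=19
or $t0, $t0, 4 → $t0=19|4=23
add $t1, $t1, 4 → $t1=0+4=4
add $t7, $t7, 1 → $t7=5+1=6
cmp $t7, 9  (cmp 6,9)
blt top: taken
lw $t0, 0($t1) → $t0=M[4]=12
and $t0, $t0, 7 → $t0=12&7=4
lw $t0, 0($t1) → $t0=M[4]=12
or $t0, $t0, 4 → $t0=12|4=12
add $t1, $t1, 4 → $t1=4+4=8
add $t7, $t7, 1 → $t7=6+1=7
cmp $t7, 9  (cmp 7,9)
blt top: taken
lw $t0, 0($t1) → $t0=M[8]=30
and $t0, $t0, 7 → $t0=30&7=6
lw $t0, 0($t1) → $t0=M[8]=30
or $t0, $t0, 4 → $t0=30|4=30
add $t1, $t1, 4 → $t1=8+4=12
add $t7, $t7, 1 → $t7=7+1=8
cmp $t7, 9  (cmp 8,9)
blt top: taken
lw $t0, 0($t1) → $t0=M[12]=-8
and $t0, $t0, 7 → $t0=(-8)&7=0
lw $t0, 0($t1) → $t0=M[12]=-8
or $t0, $t0, 4 → $t0=(-8)|4=-4
add $t1, $t1, 4 → $t1=12+4=16
add $t7, $t7, 1 → $t7=8+1=9
cmp $t7, 9  (cmp 9,9)
blt top: not taken
sw $t0, (8) → M[8]=-4
halt.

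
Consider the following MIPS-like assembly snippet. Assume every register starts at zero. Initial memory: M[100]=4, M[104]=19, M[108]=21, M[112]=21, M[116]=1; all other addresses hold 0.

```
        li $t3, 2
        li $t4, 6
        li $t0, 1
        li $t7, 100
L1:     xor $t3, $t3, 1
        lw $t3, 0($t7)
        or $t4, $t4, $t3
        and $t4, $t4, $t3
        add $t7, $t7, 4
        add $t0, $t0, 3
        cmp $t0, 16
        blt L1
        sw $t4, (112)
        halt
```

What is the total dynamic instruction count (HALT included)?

li $t3, 2 → $t3=2
li $t4, 6 → $t4=6
li $t0, 1 → $t0=1
li $t7, 100 → $t7=100
xor $t3, $t3, 1 → $t3=2^1=3
lw $t3, 0($t7) → $t3=M[100]=4
or $t4, $t4, $t3 → $t4=6|4=6
and $t4, $t4, $t3 → $t4=6&4=4
add $t7, $t7, 4 → $t7=100+4=104
add $t0, $t0, 3 → $t0=1+3=4
cmp $t0, 16  (cmp 4,16)
blt L1: taken
xor $t3, $t3, 1 → $t3=4^1=5
lw $t3, 0($t7) → $t3=M[104]=19
or $t4, $t4, $t3 → $t4=4|19=23
and $t4, $t4, $t3 → $t4=23&19=19
add $t7, $t7, 4 → $t7=104+4=108
add $t0, $t0, 3 → $t0=4+3=7
cmp $t0, 16  (cmp 7,16)
blt L1: taken
xor $t3, $t3, 1 → $t3=19^1=18
lw $t3, 0($t7) → $t3=M[108]=21
or $t4, $t4, $t3 → $t4=19|21=23
and $t4, $t4, $t3 → $t4=23&21=21
add $t7, $t7, 4 → $t7=108+4=112
add $t0, $t0, 3 → $t0=7+3=10
cmp $t0, 16  (cmp 10,16)
blt L1: taken
xor $t3, $t3, 1 → $t3=21^1=20
lw $t3, 0($t7) → $t3=M[112]=21
or $t4, $t4, $t3 → $t4=21|21=21
and $t4, $t4, $t3 → $t4=21&21=21
add $t7, $t7, 4 → $t7=112+4=116
add $t0, $t0, 3 → $t0=10+3=13
cmp $t0, 16  (cmp 13,16)
blt L1: taken
xor $t3, $t3, 1 → $t3=21^1=20
lw $t3, 0($t7) → $t3=M[116]=1
or $t4, $t4, $t3 → $t4=21|1=21
and $t4, $t4, $t3 → $t4=21&1=1
add $t7, $t7, 4 → $t7=116+4=120
add $t0, $t0, 3 → $t0=13+3=16
cmp $t0, 16  (cmp 16,16)
blt L1: not taken
sw $t4, (112) → M[112]=1
halt.
Total executed instructions: 46.

46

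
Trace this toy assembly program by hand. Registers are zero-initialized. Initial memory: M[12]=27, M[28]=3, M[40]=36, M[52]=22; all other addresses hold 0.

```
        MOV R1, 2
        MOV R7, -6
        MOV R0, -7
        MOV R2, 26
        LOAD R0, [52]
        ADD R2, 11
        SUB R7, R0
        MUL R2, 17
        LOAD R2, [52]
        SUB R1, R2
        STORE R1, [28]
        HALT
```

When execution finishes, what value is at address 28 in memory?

after MOV R1, 2: R1=2
after MOV R7, -6: R7=-6
after MOV R0, -7: R0=-7
after MOV R2, 26: R2=26
after LOAD R0, [52]: R0=M[52]=22
after ADD R2, 11: R2=26+11=37
after SUB R7, R0: R7=(-6)-22=-28
after MUL R2, 17: R2=37*17=629
after LOAD R2, [52]: R2=M[52]=22
after SUB R1, R2: R1=2-22=-20
STORE R1, [28] → M[28]=-20
halt.

-20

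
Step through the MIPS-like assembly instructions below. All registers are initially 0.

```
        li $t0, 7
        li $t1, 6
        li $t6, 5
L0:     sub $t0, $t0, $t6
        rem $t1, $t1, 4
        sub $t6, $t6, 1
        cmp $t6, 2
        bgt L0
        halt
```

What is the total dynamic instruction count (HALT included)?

li $t0, 7 → $t0=7
li $t1, 6 → $t1=6
li $t6, 5 → $t6=5
sub $t0, $t0, $t6 → $t0=7-5=2
rem $t1, $t1, 4 → $t1=6%4=2
sub $t6, $t6, 1 → $t6=5-1=4
cmp $t6, 2  (cmp 4,2)
bgt L0: taken
sub $t0, $t0, $t6 → $t0=2-4=-2
rem $t1, $t1, 4 → $t1=2%4=2
sub $t6, $t6, 1 → $t6=4-1=3
cmp $t6, 2  (cmp 3,2)
bgt L0: taken
sub $t0, $t0, $t6 → $t0=(-2)-3=-5
rem $t1, $t1, 4 → $t1=2%4=2
sub $t6, $t6, 1 → $t6=3-1=2
cmp $t6, 2  (cmp 2,2)
bgt L0: not taken
halt.
Total executed instructions: 19.

19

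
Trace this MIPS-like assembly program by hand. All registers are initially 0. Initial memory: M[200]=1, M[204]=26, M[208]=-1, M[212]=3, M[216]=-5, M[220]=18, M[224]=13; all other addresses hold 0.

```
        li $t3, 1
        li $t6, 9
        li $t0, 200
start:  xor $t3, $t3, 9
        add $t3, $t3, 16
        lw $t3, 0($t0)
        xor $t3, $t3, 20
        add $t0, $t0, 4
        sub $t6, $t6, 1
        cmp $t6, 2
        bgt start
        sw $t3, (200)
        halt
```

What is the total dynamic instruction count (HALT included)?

li $t3, 1 → $t3=1
li $t6, 9 → $t6=9
li $t0, 200 → $t0=200
xor $t3, $t3, 9 → $t3=1^9=8
add $t3, $t3, 16 → $t3=8+16=24
lw $t3, 0($t0) → $t3=M[200]=1
xor $t3, $t3, 20 → $t3=1^20=21
add $t0, $t0, 4 → $t0=200+4=204
sub $t6, $t6, 1 → $t6=9-1=8
cmp $t6, 2  (cmp 8,2)
bgt start: taken
xor $t3, $t3, 9 → $t3=21^9=28
add $t3, $t3, 16 → $t3=28+16=44
lw $t3, 0($t0) → $t3=M[204]=26
xor $t3, $t3, 20 → $t3=26^20=14
add $t0, $t0, 4 → $t0=204+4=208
sub $t6, $t6, 1 → $t6=8-1=7
cmp $t6, 2  (cmp 7,2)
bgt start: taken
xor $t3, $t3, 9 → $t3=14^9=7
add $t3, $t3, 16 → $t3=7+16=23
lw $t3, 0($t0) → $t3=M[208]=-1
xor $t3, $t3, 20 → $t3=(-1)^20=-21
add $t0, $t0, 4 → $t0=208+4=212
sub $t6, $t6, 1 → $t6=7-1=6
cmp $t6, 2  (cmp 6,2)
bgt start: taken
xor $t3, $t3, 9 → $t3=(-21)^9=-30
add $t3, $t3, 16 → $t3=(-30)+16=-14
lw $t3, 0($t0) → $t3=M[212]=3
xor $t3, $t3, 20 → $t3=3^20=23
add $t0, $t0, 4 → $t0=212+4=216
sub $t6, $t6, 1 → $t6=6-1=5
cmp $t6, 2  (cmp 5,2)
bgt start: taken
xor $t3, $t3, 9 → $t3=23^9=30
add $t3, $t3, 16 → $t3=30+16=46
lw $t3, 0($t0) → $t3=M[216]=-5
xor $t3, $t3, 20 → $t3=(-5)^20=-17
add $t0, $t0, 4 → $t0=216+4=220
sub $t6, $t6, 1 → $t6=5-1=4
cmp $t6, 2  (cmp 4,2)
bgt start: taken
xor $t3, $t3, 9 → $t3=(-17)^9=-26
add $t3, $t3, 16 → $t3=(-26)+16=-10
lw $t3, 0($t0) → $t3=M[220]=18
xor $t3, $t3, 20 → $t3=18^20=6
add $t0, $t0, 4 → $t0=220+4=224
sub $t6, $t6, 1 → $t6=4-1=3
cmp $t6, 2  (cmp 3,2)
bgt start: taken
xor $t3, $t3, 9 → $t3=6^9=15
add $t3, $t3, 16 → $t3=15+16=31
lw $t3, 0($t0) → $t3=M[224]=13
xor $t3, $t3, 20 → $t3=13^20=25
add $t0, $t0, 4 → $t0=224+4=228
sub $t6, $t6, 1 → $t6=3-1=2
cmp $t6, 2  (cmp 2,2)
bgt start: not taken
sw $t3, (200) → M[200]=25
halt.
Total executed instructions: 61.

61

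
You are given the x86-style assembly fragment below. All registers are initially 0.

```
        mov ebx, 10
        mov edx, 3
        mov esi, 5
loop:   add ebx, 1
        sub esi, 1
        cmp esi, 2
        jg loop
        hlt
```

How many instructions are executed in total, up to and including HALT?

ebx=10
edx=3
esi=5
ebx=10+1=11
esi=5-1=4
cmp esi, 2  (cmp 4,2)
jg loop: taken
ebx=11+1=12
esi=4-1=3
cmp esi, 2  (cmp 3,2)
jg loop: taken
ebx=12+1=13
esi=3-1=2
cmp esi, 2  (cmp 2,2)
jg loop: not taken
halt.
Total executed instructions: 16.

16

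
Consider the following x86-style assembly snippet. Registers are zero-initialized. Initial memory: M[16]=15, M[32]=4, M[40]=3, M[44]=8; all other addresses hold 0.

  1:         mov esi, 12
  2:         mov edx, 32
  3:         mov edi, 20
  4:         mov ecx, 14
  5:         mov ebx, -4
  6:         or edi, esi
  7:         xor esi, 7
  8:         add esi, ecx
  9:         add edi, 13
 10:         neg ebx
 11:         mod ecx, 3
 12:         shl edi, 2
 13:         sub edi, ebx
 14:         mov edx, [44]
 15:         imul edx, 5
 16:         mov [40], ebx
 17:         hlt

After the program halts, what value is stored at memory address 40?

mov esi, 12 → esi=12
mov edx, 32 → edx=32
mov edi, 20 → edi=20
mov ecx, 14 → ecx=14
mov ebx, -4 → ebx=-4
or edi, esi → edi=20|12=28
xor esi, 7 → esi=12^7=11
add esi, ecx → esi=11+14=25
add edi, 13 → edi=28+13=41
neg ebx → ebx=-(-4)=4
mod ecx, 3 → ecx=14%3=2
shl edi, 2 → edi=41<<2=164
sub edi, ebx → edi=164-4=160
mov edx, [44] → edx=M[44]=8
imul edx, 5 → edx=8*5=40
mov [40], ebx → M[40]=4
halt.

4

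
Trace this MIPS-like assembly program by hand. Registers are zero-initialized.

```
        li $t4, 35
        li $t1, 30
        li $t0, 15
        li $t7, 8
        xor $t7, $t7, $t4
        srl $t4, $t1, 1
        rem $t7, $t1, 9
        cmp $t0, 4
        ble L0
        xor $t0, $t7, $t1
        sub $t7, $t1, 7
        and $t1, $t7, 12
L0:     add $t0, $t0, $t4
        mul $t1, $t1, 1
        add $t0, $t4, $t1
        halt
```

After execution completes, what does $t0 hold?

$t4=35
$t1=30
$t0=15
$t7=8
$t7=8^35=43
$t4=30>>1=15
$t7=30%9=3
cmp $t0, 4  (cmp 15,4)
ble L0: not taken
$t0=3^30=29
$t7=30-7=23
$t1=23&12=4
$t0=29+15=44
$t1=4*1=4
$t0=15+4=19
halt.

19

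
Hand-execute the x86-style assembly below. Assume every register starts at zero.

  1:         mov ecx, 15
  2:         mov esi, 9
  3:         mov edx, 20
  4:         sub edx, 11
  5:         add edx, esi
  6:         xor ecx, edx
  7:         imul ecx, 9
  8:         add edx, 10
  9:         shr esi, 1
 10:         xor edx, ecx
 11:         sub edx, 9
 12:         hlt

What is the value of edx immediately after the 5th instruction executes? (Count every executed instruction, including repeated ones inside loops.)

18

ecx=15
esi=9
edx=20
edx=20-11=9
edx=9+9=18
After step 5: edx = 18.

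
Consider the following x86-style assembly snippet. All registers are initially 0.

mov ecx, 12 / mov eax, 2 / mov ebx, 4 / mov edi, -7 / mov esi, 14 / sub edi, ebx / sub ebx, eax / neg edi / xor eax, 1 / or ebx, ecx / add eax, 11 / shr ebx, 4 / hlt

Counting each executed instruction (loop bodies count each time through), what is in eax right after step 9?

after mov ecx, 12: ecx=12
after mov eax, 2: eax=2
after mov ebx, 4: ebx=4
after mov edi, -7: edi=-7
after mov esi, 14: esi=14
after sub edi, ebx: edi=(-7)-4=-11
after sub ebx, eax: ebx=4-2=2
after neg edi: edi=-(-11)=11
after xor eax, 1: eax=2^1=3
After step 9: eax = 3.

3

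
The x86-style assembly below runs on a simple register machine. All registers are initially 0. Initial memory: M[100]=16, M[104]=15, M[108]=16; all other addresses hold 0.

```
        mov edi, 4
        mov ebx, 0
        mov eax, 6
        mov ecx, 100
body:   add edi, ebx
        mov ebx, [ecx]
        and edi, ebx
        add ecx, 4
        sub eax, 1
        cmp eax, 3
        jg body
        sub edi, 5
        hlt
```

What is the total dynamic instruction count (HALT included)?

after mov edi, 4: edi=4
after mov ebx, 0: ebx=0
after mov eax, 6: eax=6
after mov ecx, 100: ecx=100
after add edi, ebx: edi=4+0=4
after mov ebx, [ecx]: ebx=M[100]=16
after and edi, ebx: edi=4&16=0
after add ecx, 4: ecx=100+4=104
after sub eax, 1: eax=6-1=5
cmp eax, 3  (cmp 5,3)
jg body: taken
after add edi, ebx: edi=0+16=16
after mov ebx, [ecx]: ebx=M[104]=15
after and edi, ebx: edi=16&15=0
after add ecx, 4: ecx=104+4=108
after sub eax, 1: eax=5-1=4
cmp eax, 3  (cmp 4,3)
jg body: taken
after add edi, ebx: edi=0+15=15
after mov ebx, [ecx]: ebx=M[108]=16
after and edi, ebx: edi=15&16=0
after add ecx, 4: ecx=108+4=112
after sub eax, 1: eax=4-1=3
cmp eax, 3  (cmp 3,3)
jg body: not taken
after sub edi, 5: edi=0-5=-5
halt.
Total executed instructions: 27.

27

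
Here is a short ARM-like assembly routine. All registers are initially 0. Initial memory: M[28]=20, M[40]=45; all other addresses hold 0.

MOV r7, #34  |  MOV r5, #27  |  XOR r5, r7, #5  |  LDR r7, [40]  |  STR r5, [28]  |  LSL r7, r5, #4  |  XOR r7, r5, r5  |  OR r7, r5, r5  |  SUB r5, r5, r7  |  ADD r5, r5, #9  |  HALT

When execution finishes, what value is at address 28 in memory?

39

MOV r7, #34 → r7=34
MOV r5, #27 → r5=27
XOR r5, r7, #5 → r5=34^5=39
LDR r7, [40] → r7=M[40]=45
STR r5, [28] → M[28]=39
LSL r7, r5, #4 → r7=39<<4=624
XOR r7, r5, r5 → r7=39^39=0
OR r7, r5, r5 → r7=39|39=39
SUB r5, r5, r7 → r5=39-39=0
ADD r5, r5, #9 → r5=0+9=9
halt.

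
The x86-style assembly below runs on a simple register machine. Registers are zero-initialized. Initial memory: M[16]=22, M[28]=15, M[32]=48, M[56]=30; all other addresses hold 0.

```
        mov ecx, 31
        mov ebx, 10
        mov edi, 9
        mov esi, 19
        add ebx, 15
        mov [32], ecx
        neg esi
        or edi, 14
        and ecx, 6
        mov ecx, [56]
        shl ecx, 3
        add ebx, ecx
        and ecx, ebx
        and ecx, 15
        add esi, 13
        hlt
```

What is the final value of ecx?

0

after mov ecx, 31: ecx=31
after mov ebx, 10: ebx=10
after mov edi, 9: edi=9
after mov esi, 19: esi=19
after add ebx, 15: ebx=10+15=25
mov [32], ecx → M[32]=31
after neg esi: esi=-(19)=-19
after or edi, 14: edi=9|14=15
after and ecx, 6: ecx=31&6=6
after mov ecx, [56]: ecx=M[56]=30
after shl ecx, 3: ecx=30<<3=240
after add ebx, ecx: ebx=25+240=265
after and ecx, ebx: ecx=240&265=0
after and ecx, 15: ecx=0&15=0
after add esi, 13: esi=(-19)+13=-6
halt.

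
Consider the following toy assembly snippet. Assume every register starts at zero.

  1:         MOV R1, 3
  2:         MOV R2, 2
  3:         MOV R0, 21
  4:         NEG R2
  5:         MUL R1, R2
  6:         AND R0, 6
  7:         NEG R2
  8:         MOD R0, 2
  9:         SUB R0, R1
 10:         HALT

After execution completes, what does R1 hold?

-6

after MOV R1, 3: R1=3
after MOV R2, 2: R2=2
after MOV R0, 21: R0=21
after NEG R2: R2=-(2)=-2
after MUL R1, R2: R1=3*(-2)=-6
after AND R0, 6: R0=21&6=4
after NEG R2: R2=-(-2)=2
after MOD R0, 2: R0=4%2=0
after SUB R0, R1: R0=0-(-6)=6
halt.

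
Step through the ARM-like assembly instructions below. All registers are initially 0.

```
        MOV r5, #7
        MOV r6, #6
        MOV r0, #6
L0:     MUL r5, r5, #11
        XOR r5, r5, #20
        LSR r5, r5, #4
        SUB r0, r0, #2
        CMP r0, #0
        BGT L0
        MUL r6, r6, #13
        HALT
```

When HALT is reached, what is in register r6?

r5=7
r6=6
r0=6
r5=7*11=77
r5=77^20=89
r5=89>>4=5
r0=6-2=4
CMP r0, #0  (cmp 4,0)
BGT L0: taken
r5=5*11=55
r5=55^20=35
r5=35>>4=2
r0=4-2=2
CMP r0, #0  (cmp 2,0)
BGT L0: taken
r5=2*11=22
r5=22^20=2
r5=2>>4=0
r0=2-2=0
CMP r0, #0  (cmp 0,0)
BGT L0: not taken
r6=6*13=78
halt.

78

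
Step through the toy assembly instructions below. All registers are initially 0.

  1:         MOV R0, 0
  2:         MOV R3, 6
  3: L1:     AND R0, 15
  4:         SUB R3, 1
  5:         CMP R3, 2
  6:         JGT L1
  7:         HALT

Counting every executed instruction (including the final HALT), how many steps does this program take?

19

MOV R0, 0 → R0=0
MOV R3, 6 → R3=6
AND R0, 15 → R0=0&15=0
SUB R3, 1 → R3=6-1=5
CMP R3, 2  (cmp 5,2)
JGT L1: taken
AND R0, 15 → R0=0&15=0
SUB R3, 1 → R3=5-1=4
CMP R3, 2  (cmp 4,2)
JGT L1: taken
AND R0, 15 → R0=0&15=0
SUB R3, 1 → R3=4-1=3
CMP R3, 2  (cmp 3,2)
JGT L1: taken
AND R0, 15 → R0=0&15=0
SUB R3, 1 → R3=3-1=2
CMP R3, 2  (cmp 2,2)
JGT L1: not taken
halt.
Total executed instructions: 19.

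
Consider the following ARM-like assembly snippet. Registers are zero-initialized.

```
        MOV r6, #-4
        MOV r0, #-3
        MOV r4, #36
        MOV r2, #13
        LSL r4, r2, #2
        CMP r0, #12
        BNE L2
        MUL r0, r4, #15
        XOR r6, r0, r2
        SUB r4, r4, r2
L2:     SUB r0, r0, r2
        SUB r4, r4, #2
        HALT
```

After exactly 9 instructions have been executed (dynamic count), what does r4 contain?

MOV r6, #-4 → r6=-4
MOV r0, #-3 → r0=-3
MOV r4, #36 → r4=36
MOV r2, #13 → r2=13
LSL r4, r2, #2 → r4=13<<2=52
CMP r0, #12  (cmp -3,12)
BNE L2: taken
SUB r0, r0, r2 → r0=(-3)-13=-16
SUB r4, r4, #2 → r4=52-2=50
After step 9: r4 = 50.

50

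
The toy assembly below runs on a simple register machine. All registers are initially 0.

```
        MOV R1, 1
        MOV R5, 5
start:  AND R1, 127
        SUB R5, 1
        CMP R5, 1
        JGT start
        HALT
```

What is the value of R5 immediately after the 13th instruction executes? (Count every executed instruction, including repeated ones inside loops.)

MOV R1, 1 → R1=1
MOV R5, 5 → R5=5
AND R1, 127 → R1=1&127=1
SUB R5, 1 → R5=5-1=4
CMP R5, 1  (cmp 4,1)
JGT start: taken
AND R1, 127 → R1=1&127=1
SUB R5, 1 → R5=4-1=3
CMP R5, 1  (cmp 3,1)
JGT start: taken
AND R1, 127 → R1=1&127=1
SUB R5, 1 → R5=3-1=2
CMP R5, 1  (cmp 2,1)
After step 13: R5 = 2.

2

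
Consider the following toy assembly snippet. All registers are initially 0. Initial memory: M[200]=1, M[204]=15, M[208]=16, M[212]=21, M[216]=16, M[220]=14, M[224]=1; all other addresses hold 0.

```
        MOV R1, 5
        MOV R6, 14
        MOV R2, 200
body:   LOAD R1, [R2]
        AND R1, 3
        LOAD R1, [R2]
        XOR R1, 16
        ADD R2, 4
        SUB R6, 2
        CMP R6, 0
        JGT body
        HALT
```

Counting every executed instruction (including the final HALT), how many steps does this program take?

60

R1=5
R6=14
R2=200
R1=M[200]=1
R1=1&3=1
R1=M[200]=1
R1=1^16=17
R2=200+4=204
R6=14-2=12
CMP R6, 0  (cmp 12,0)
JGT body: taken
R1=M[204]=15
R1=15&3=3
R1=M[204]=15
R1=15^16=31
R2=204+4=208
R6=12-2=10
CMP R6, 0  (cmp 10,0)
JGT body: taken
R1=M[208]=16
R1=16&3=0
R1=M[208]=16
R1=16^16=0
R2=208+4=212
R6=10-2=8
CMP R6, 0  (cmp 8,0)
JGT body: taken
R1=M[212]=21
R1=21&3=1
R1=M[212]=21
R1=21^16=5
R2=212+4=216
R6=8-2=6
CMP R6, 0  (cmp 6,0)
JGT body: taken
R1=M[216]=16
R1=16&3=0
R1=M[216]=16
R1=16^16=0
R2=216+4=220
R6=6-2=4
CMP R6, 0  (cmp 4,0)
JGT body: taken
R1=M[220]=14
R1=14&3=2
R1=M[220]=14
R1=14^16=30
R2=220+4=224
R6=4-2=2
CMP R6, 0  (cmp 2,0)
JGT body: taken
R1=M[224]=1
R1=1&3=1
R1=M[224]=1
R1=1^16=17
R2=224+4=228
R6=2-2=0
CMP R6, 0  (cmp 0,0)
JGT body: not taken
halt.
Total executed instructions: 60.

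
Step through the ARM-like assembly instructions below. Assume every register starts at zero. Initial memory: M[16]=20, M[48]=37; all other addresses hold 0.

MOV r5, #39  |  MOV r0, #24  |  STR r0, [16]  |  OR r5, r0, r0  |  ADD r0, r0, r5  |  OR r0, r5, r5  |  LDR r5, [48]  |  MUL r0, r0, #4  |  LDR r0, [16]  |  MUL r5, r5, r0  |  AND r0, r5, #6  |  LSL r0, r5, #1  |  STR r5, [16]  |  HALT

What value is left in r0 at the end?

1776

MOV r5, #39 → r5=39
MOV r0, #24 → r0=24
STR r0, [16] → M[16]=24
OR r5, r0, r0 → r5=24|24=24
ADD r0, r0, r5 → r0=24+24=48
OR r0, r5, r5 → r0=24|24=24
LDR r5, [48] → r5=M[48]=37
MUL r0, r0, #4 → r0=24*4=96
LDR r0, [16] → r0=M[16]=24
MUL r5, r5, r0 → r5=37*24=888
AND r0, r5, #6 → r0=888&6=0
LSL r0, r5, #1 → r0=888<<1=1776
STR r5, [16] → M[16]=888
halt.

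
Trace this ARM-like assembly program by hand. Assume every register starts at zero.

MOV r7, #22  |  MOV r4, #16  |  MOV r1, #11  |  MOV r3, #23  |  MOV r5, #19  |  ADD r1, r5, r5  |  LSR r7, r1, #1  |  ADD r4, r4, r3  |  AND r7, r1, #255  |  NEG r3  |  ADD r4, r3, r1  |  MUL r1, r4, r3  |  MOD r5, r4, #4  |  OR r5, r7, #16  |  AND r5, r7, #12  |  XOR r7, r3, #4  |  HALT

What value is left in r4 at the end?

15

after MOV r7, #22: r7=22
after MOV r4, #16: r4=16
after MOV r1, #11: r1=11
after MOV r3, #23: r3=23
after MOV r5, #19: r5=19
after ADD r1, r5, r5: r1=19+19=38
after LSR r7, r1, #1: r7=38>>1=19
after ADD r4, r4, r3: r4=16+23=39
after AND r7, r1, #255: r7=38&255=38
after NEG r3: r3=-(23)=-23
after ADD r4, r3, r1: r4=(-23)+38=15
after MUL r1, r4, r3: r1=15*(-23)=-345
after MOD r5, r4, #4: r5=15%4=3
after OR r5, r7, #16: r5=38|16=54
after AND r5, r7, #12: r5=38&12=4
after XOR r7, r3, #4: r7=(-23)^4=-19
halt.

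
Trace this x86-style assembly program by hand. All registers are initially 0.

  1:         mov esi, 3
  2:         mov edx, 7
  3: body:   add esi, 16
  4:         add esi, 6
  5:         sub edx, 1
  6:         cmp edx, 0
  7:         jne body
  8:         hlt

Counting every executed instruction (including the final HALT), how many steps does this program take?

38

mov esi, 3 → esi=3
mov edx, 7 → edx=7
add esi, 16 → esi=3+16=19
add esi, 6 → esi=19+6=25
sub edx, 1 → edx=7-1=6
cmp edx, 0  (cmp 6,0)
jne body: taken
add esi, 16 → esi=25+16=41
add esi, 6 → esi=41+6=47
sub edx, 1 → edx=6-1=5
cmp edx, 0  (cmp 5,0)
jne body: taken
add esi, 16 → esi=47+16=63
add esi, 6 → esi=63+6=69
sub edx, 1 → edx=5-1=4
cmp edx, 0  (cmp 4,0)
jne body: taken
add esi, 16 → esi=69+16=85
add esi, 6 → esi=85+6=91
sub edx, 1 → edx=4-1=3
cmp edx, 0  (cmp 3,0)
jne body: taken
add esi, 16 → esi=91+16=107
add esi, 6 → esi=107+6=113
sub edx, 1 → edx=3-1=2
cmp edx, 0  (cmp 2,0)
jne body: taken
add esi, 16 → esi=113+16=129
add esi, 6 → esi=129+6=135
sub edx, 1 → edx=2-1=1
cmp edx, 0  (cmp 1,0)
jne body: taken
add esi, 16 → esi=135+16=151
add esi, 6 → esi=151+6=157
sub edx, 1 → edx=1-1=0
cmp edx, 0  (cmp 0,0)
jne body: not taken
halt.
Total executed instructions: 38.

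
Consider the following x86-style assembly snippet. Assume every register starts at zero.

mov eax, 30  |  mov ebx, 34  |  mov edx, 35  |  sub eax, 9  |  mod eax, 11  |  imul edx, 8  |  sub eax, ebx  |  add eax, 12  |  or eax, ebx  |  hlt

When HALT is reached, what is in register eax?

-10

eax=30
ebx=34
edx=35
eax=30-9=21
eax=21%11=10
edx=35*8=280
eax=10-34=-24
eax=(-24)+12=-12
eax=(-12)|34=-10
halt.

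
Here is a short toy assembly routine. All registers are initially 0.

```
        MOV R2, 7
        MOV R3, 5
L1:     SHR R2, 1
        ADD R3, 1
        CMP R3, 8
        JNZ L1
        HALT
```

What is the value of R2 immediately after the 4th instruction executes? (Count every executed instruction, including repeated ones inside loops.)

3

R2=7
R3=5
R2=7>>1=3
R3=5+1=6
After step 4: R2 = 3.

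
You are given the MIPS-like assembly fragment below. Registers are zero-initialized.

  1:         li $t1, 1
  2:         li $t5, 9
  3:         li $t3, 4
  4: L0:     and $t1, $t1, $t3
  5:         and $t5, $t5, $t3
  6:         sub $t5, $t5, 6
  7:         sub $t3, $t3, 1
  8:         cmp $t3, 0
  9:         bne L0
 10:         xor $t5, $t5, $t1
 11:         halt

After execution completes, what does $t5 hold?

after li $t1, 1: $t1=1
after li $t5, 9: $t5=9
after li $t3, 4: $t3=4
after and $t1, $t1, $t3: $t1=1&4=0
after and $t5, $t5, $t3: $t5=9&4=0
after sub $t5, $t5, 6: $t5=0-6=-6
after sub $t3, $t3, 1: $t3=4-1=3
cmp $t3, 0  (cmp 3,0)
bne L0: taken
after and $t1, $t1, $t3: $t1=0&3=0
after and $t5, $t5, $t3: $t5=(-6)&3=2
after sub $t5, $t5, 6: $t5=2-6=-4
after sub $t3, $t3, 1: $t3=3-1=2
cmp $t3, 0  (cmp 2,0)
bne L0: taken
after and $t1, $t1, $t3: $t1=0&2=0
after and $t5, $t5, $t3: $t5=(-4)&2=0
after sub $t5, $t5, 6: $t5=0-6=-6
after sub $t3, $t3, 1: $t3=2-1=1
cmp $t3, 0  (cmp 1,0)
bne L0: taken
after and $t1, $t1, $t3: $t1=0&1=0
after and $t5, $t5, $t3: $t5=(-6)&1=0
after sub $t5, $t5, 6: $t5=0-6=-6
after sub $t3, $t3, 1: $t3=1-1=0
cmp $t3, 0  (cmp 0,0)
bne L0: not taken
after xor $t5, $t5, $t1: $t5=(-6)^0=-6
halt.

-6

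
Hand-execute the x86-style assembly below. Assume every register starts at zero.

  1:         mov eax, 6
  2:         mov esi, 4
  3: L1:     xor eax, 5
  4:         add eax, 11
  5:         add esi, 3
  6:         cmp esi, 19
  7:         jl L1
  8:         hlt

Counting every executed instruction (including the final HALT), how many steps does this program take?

28

eax=6
esi=4
eax=6^5=3
eax=3+11=14
esi=4+3=7
cmp esi, 19  (cmp 7,19)
jl L1: taken
eax=14^5=11
eax=11+11=22
esi=7+3=10
cmp esi, 19  (cmp 10,19)
jl L1: taken
eax=22^5=19
eax=19+11=30
esi=10+3=13
cmp esi, 19  (cmp 13,19)
jl L1: taken
eax=30^5=27
eax=27+11=38
esi=13+3=16
cmp esi, 19  (cmp 16,19)
jl L1: taken
eax=38^5=35
eax=35+11=46
esi=16+3=19
cmp esi, 19  (cmp 19,19)
jl L1: not taken
halt.
Total executed instructions: 28.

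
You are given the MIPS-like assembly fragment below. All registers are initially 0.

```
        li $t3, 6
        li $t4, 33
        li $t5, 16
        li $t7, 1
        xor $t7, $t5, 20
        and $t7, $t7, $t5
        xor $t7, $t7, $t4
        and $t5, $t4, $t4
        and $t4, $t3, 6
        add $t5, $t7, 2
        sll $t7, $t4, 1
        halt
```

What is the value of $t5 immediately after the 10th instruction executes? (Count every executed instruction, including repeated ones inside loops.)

35

$t3=6
$t4=33
$t5=16
$t7=1
$t7=16^20=4
$t7=4&16=0
$t7=0^33=33
$t5=33&33=33
$t4=6&6=6
$t5=33+2=35
After step 10: $t5 = 35.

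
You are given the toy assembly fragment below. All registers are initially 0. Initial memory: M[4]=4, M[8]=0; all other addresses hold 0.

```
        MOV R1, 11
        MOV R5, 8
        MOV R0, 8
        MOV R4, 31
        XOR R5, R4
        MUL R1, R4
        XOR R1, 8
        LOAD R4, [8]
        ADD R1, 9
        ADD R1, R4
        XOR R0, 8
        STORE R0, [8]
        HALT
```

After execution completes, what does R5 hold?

23

MOV R1, 11 → R1=11
MOV R5, 8 → R5=8
MOV R0, 8 → R0=8
MOV R4, 31 → R4=31
XOR R5, R4 → R5=8^31=23
MUL R1, R4 → R1=11*31=341
XOR R1, 8 → R1=341^8=349
LOAD R4, [8] → R4=M[8]=0
ADD R1, 9 → R1=349+9=358
ADD R1, R4 → R1=358+0=358
XOR R0, 8 → R0=8^8=0
STORE R0, [8] → M[8]=0
halt.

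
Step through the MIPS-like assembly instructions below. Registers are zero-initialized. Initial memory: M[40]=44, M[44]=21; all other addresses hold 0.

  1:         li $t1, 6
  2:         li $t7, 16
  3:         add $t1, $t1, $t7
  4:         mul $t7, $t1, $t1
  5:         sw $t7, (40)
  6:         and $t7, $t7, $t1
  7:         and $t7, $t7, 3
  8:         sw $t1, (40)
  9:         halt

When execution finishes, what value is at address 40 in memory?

li $t1, 6 → $t1=6
li $t7, 16 → $t7=16
add $t1, $t1, $t7 → $t1=6+16=22
mul $t7, $t1, $t1 → $t7=22*22=484
sw $t7, (40) → M[40]=484
and $t7, $t7, $t1 → $t7=484&22=4
and $t7, $t7, 3 → $t7=4&3=0
sw $t1, (40) → M[40]=22
halt.

22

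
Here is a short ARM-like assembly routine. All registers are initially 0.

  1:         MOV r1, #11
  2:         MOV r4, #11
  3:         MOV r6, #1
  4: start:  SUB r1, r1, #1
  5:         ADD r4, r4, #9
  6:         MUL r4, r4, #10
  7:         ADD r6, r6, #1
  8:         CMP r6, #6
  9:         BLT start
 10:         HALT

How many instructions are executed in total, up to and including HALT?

34

MOV r1, #11 → r1=11
MOV r4, #11 → r4=11
MOV r6, #1 → r6=1
SUB r1, r1, #1 → r1=11-1=10
ADD r4, r4, #9 → r4=11+9=20
MUL r4, r4, #10 → r4=20*10=200
ADD r6, r6, #1 → r6=1+1=2
CMP r6, #6  (cmp 2,6)
BLT start: taken
SUB r1, r1, #1 → r1=10-1=9
ADD r4, r4, #9 → r4=200+9=209
MUL r4, r4, #10 → r4=209*10=2090
ADD r6, r6, #1 → r6=2+1=3
CMP r6, #6  (cmp 3,6)
BLT start: taken
SUB r1, r1, #1 → r1=9-1=8
ADD r4, r4, #9 → r4=2090+9=2099
MUL r4, r4, #10 → r4=2099*10=20990
ADD r6, r6, #1 → r6=3+1=4
CMP r6, #6  (cmp 4,6)
BLT start: taken
SUB r1, r1, #1 → r1=8-1=7
ADD r4, r4, #9 → r4=20990+9=20999
MUL r4, r4, #10 → r4=20999*10=209990
ADD r6, r6, #1 → r6=4+1=5
CMP r6, #6  (cmp 5,6)
BLT start: taken
SUB r1, r1, #1 → r1=7-1=6
ADD r4, r4, #9 → r4=209990+9=209999
MUL r4, r4, #10 → r4=209999*10=2099990
ADD r6, r6, #1 → r6=5+1=6
CMP r6, #6  (cmp 6,6)
BLT start: not taken
halt.
Total executed instructions: 34.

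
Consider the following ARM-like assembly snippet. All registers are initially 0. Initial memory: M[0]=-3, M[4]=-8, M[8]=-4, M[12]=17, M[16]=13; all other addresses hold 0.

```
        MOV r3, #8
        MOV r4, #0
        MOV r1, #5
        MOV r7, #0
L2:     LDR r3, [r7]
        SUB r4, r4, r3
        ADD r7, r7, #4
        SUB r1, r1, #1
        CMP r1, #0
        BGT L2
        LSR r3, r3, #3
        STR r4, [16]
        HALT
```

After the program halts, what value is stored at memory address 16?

r3=8
r4=0
r1=5
r7=0
r3=M[0]=-3
r4=0-(-3)=3
r7=0+4=4
r1=5-1=4
CMP r1, #0  (cmp 4,0)
BGT L2: taken
r3=M[4]=-8
r4=3-(-8)=11
r7=4+4=8
r1=4-1=3
CMP r1, #0  (cmp 3,0)
BGT L2: taken
r3=M[8]=-4
r4=11-(-4)=15
r7=8+4=12
r1=3-1=2
CMP r1, #0  (cmp 2,0)
BGT L2: taken
r3=M[12]=17
r4=15-17=-2
r7=12+4=16
r1=2-1=1
CMP r1, #0  (cmp 1,0)
BGT L2: taken
r3=M[16]=13
r4=(-2)-13=-15
r7=16+4=20
r1=1-1=0
CMP r1, #0  (cmp 0,0)
BGT L2: not taken
r3=13>>3=1
STR r4, [16] → M[16]=-15
halt.

-15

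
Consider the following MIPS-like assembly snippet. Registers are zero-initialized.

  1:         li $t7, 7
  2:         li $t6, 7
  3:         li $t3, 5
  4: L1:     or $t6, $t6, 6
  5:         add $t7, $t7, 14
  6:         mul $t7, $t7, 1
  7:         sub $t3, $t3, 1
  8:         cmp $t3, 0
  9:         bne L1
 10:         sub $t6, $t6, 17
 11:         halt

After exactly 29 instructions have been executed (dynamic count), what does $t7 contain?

77

$t7=7
$t6=7
$t3=5
$t6=7|6=7
$t7=7+14=21
$t7=21*1=21
$t3=5-1=4
cmp $t3, 0  (cmp 4,0)
bne L1: taken
$t6=7|6=7
$t7=21+14=35
$t7=35*1=35
$t3=4-1=3
cmp $t3, 0  (cmp 3,0)
bne L1: taken
$t6=7|6=7
$t7=35+14=49
$t7=49*1=49
$t3=3-1=2
cmp $t3, 0  (cmp 2,0)
bne L1: taken
$t6=7|6=7
$t7=49+14=63
$t7=63*1=63
$t3=2-1=1
cmp $t3, 0  (cmp 1,0)
bne L1: taken
$t6=7|6=7
$t7=63+14=77
After step 29: $t7 = 77.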